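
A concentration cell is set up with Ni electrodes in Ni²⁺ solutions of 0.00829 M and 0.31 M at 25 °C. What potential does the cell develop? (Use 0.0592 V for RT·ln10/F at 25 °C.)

Both half-cells are Ni²⁺/Ni, so E°_cell = 0. The concentrated side is the cathode; the cell reaction moves Ni²⁺ from high to low concentration with n = 2.
Q = [Ni²⁺]_dilute/[Ni²⁺]_conc = 0.00829/0.31 = 0.0267.
E = 0 − (0.0592/2) log Q = −(0.0592/2)(-1.573) = 0.0466 V.

0.047 V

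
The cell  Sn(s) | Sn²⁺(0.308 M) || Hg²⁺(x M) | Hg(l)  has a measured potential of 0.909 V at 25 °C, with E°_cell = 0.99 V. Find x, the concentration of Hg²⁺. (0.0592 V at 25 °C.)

From the Nernst equation, log Q = n(E° − E)/0.0592 = 2(0.99 − 0.909)/0.0592 = 2.736, so Q = 545.
With Q = [Sn²⁺]/[Hg²⁺] and the known concentrations, [Hg²⁺] in the denominator gives [Hg²⁺] = 5.7 × 10^-4 M.

5.7 × 10^-4 M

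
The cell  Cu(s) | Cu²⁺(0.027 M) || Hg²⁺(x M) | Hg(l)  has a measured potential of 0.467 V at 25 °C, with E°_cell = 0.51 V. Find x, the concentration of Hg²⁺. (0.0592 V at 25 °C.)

9.5 × 10^-4 M

From the Nernst equation, log Q = n(E° − E)/0.0592 = 2(0.51 − 0.467)/0.0592 = 1.453, so Q = 28.4.
With Q = [Cu²⁺]/[Hg²⁺] and the known concentrations, [Hg²⁺] in the denominator gives [Hg²⁺] = 9.5 × 10^-4 M.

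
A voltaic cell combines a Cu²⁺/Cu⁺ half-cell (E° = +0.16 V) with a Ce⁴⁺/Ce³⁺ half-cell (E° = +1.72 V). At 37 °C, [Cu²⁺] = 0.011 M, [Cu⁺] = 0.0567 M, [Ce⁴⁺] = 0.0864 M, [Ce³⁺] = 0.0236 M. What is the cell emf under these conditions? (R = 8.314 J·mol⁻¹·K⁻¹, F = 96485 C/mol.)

1.64 V

The Ce⁴⁺/Ce³⁺ couple has the higher reduction potential and acts as the cathode, so E°_cell = +1.72 − (+0.16) = 1.56 V.
Balancing electrons gives n = 1; the reaction quotient is Q = [Cu²⁺]·[Ce³⁺]/([Cu⁺]·[Ce⁴⁺]) = 0.0530.
E = E° − (RT/nF) ln Q = 1.56 − (8.314×310)/(1×96485) × (-2.938) = 1.560 + 0.078 = 1.638 V.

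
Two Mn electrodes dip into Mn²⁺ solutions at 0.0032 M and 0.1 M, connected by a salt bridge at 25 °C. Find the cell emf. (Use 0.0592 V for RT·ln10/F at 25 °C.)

Both half-cells are Mn²⁺/Mn, so E°_cell = 0. The concentrated side is the cathode; the cell reaction moves Mn²⁺ from high to low concentration with n = 2.
Q = [Mn²⁺]_dilute/[Mn²⁺]_conc = 0.0032/0.1 = 0.0320.
E = 0 − (0.0592/2) log Q = −(0.0592/2)(-1.495) = 0.0443 V.

0.044 V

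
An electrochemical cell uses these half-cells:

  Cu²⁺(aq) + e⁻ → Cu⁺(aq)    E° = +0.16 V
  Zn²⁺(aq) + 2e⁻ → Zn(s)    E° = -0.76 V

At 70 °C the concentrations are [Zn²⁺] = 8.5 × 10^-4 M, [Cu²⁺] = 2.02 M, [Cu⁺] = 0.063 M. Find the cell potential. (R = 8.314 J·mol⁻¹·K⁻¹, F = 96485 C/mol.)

The Cu²⁺/Cu⁺ couple has the higher reduction potential and acts as the cathode, so E°_cell = +0.16 − (-0.76) = 0.92 V.
Balancing electrons gives n = 2; the reaction quotient is Q = [Zn²⁺]·[Cu⁺]^2/[Cu²⁺]^2 = 8.27 × 10^-7.
E = E° − (RT/nF) ln Q = 0.92 − (8.314×343)/(2×96485) × (-14.006) = 0.920 + 0.207 = 1.127 V.

1.13 V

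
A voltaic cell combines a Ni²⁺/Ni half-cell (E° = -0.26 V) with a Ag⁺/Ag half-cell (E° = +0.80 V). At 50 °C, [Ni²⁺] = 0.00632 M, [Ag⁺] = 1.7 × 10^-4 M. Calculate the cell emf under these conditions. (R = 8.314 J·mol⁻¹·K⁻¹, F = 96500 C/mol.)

0.889 V

The Ag⁺/Ag couple has the higher reduction potential and acts as the cathode, so E°_cell = +0.80 − (-0.26) = 1.06 V.
Balancing electrons gives n = 2; the reaction quotient is Q = [Ni²⁺]/[Ag⁺]^2 = 2.19 × 10^5.
E = E° − (RT/nF) ln Q = 1.06 − (8.314×323)/(2×96500) × (12.295) = 1.060 − 0.171 = 0.889 V.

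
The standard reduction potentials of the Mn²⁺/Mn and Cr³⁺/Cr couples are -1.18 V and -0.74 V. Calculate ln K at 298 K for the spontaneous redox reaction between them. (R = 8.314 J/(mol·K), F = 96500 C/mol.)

ln K = 102.8

E°_cell = -0.74 − (-1.18) = 0.44 V, with n = 6 electrons transferred.
At equilibrium E = 0, so the Nernst equation gives ln K = nFE°/RT = (6)(96500)(0.44)/((8.314)(298)) = 102.83.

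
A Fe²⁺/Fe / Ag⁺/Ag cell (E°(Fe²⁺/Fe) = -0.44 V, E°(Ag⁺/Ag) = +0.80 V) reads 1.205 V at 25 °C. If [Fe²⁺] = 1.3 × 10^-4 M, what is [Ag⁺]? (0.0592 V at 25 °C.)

From the Nernst equation, log Q = n(E° − E)/0.0592 = 2(1.24 − 1.205)/0.0592 = 1.182, so Q = 15.2.
With Q = [Fe²⁺]/[Ag⁺]^2 and the known concentrations, [Ag⁺]^2 in the denominator gives [Ag⁺] = 0.0029 M.

0.0029 M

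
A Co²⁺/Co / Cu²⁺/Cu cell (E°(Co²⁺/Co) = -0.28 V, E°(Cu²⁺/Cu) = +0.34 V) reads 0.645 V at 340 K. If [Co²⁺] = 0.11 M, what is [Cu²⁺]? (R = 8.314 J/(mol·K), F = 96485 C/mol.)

0.61 M

From the Nernst equation, ln Q = nF(E° − E)/RT = 2×96485×(0.62 − 0.645)/(8.314×340) = -1.707, so Q = 0.181.
With Q = [Co²⁺]/[Cu²⁺] and the known concentrations, [Cu²⁺] in the denominator gives [Cu²⁺] = 0.61 M.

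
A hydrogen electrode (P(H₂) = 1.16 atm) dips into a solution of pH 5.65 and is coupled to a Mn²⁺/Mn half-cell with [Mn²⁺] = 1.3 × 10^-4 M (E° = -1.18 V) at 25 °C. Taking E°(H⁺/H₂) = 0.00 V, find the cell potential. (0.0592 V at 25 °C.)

0.96 V

The hydrogen couple is the cathode, so E°_cell = 1.18 V; n = 2.
[H⁺] = 10^(−5.65) = 2.2 × 10^-6 M, and Q = [Mn²⁺]·P(H₂) / [H⁺]^2 = 3.01 × 10^7.
E = E° − (0.0592/2) log Q = 1.18 − (0.0592/2)(7.478) = 0.959 V.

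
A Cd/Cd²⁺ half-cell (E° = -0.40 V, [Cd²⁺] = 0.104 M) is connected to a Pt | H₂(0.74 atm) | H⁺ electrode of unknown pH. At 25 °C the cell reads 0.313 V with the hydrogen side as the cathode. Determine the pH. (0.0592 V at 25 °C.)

E°_cell = 0.40 V and n = 2.
log Q = n(E° − E)/0.0592 = 2×(0.40 − 0.313)/0.0592 = 2.939.
With Q = [Cd²⁺]·P(H₂) / [H⁺]^2, solving for [H⁺] gives log[H⁺] = -2.026, so pH = 2.03.

pH = 2.03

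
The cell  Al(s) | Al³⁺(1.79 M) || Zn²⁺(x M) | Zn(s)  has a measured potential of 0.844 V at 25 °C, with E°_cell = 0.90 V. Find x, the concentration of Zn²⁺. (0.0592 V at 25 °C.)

0.019 M

From the Nernst equation, log Q = n(E° − E)/0.0592 = 6(0.90 − 0.844)/0.0592 = 5.676, so Q = 4.74 × 10^5.
With Q = [Al³⁺]^2/[Zn²⁺]^3 and the known concentrations, [Zn²⁺]^3 in the denominator gives [Zn²⁺] = 0.019 M.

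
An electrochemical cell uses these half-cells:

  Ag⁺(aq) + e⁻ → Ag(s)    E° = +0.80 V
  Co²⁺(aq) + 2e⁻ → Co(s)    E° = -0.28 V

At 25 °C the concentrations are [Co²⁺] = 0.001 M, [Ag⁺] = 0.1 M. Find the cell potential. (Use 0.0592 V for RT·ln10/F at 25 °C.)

1.11 V

The Ag⁺/Ag couple has the higher reduction potential and acts as the cathode, so E°_cell = +0.80 − (-0.28) = 1.08 V.
Balancing electrons gives n = 2; the reaction quotient is Q = [Co²⁺]/[Ag⁺]^2 = 0.100.
At 25 °C, E = E° − (0.0592/n) log Q = 1.08 − (0.0592/2)(-1.000) = 1.080 + 0.030 = 1.110 V.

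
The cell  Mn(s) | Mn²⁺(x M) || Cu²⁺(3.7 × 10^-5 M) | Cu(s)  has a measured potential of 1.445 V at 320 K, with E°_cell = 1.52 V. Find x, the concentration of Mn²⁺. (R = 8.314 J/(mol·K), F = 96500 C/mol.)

From the Nernst equation, ln Q = nF(E° − E)/RT = 2×96500×(1.52 − 1.445)/(8.314×320) = 5.441, so Q = 231.
With Q = [Mn²⁺]/[Cu²⁺] and the known concentrations, [Mn²⁺] in the numerator gives [Mn²⁺] = 0.0085 M.

0.0085 M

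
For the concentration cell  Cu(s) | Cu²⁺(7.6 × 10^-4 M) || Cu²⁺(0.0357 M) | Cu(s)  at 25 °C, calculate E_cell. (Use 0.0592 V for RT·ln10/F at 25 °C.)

Both half-cells are Cu²⁺/Cu, so E°_cell = 0. The concentrated side is the cathode; the cell reaction moves Cu²⁺ from high to low concentration with n = 2.
Q = [Cu²⁺]_dilute/[Cu²⁺]_conc = 7.6 × 10^-4/0.0357 = 0.0213.
E = 0 − (0.0592/2) log Q = −(0.0592/2)(-1.672) = 0.0495 V.

0.049 V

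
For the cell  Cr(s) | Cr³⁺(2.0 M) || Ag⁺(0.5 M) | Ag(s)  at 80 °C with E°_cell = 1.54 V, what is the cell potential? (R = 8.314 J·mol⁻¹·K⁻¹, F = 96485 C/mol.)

1.51 V

Balancing electrons gives n = 3; the reaction quotient is Q = [Cr³⁺]/[Ag⁺]^3 = 16.0.
E = E° − (RT/nF) ln Q = 1.54 − (8.314×353)/(3×96485) × (2.773) = 1.540 − 0.028 = 1.512 V.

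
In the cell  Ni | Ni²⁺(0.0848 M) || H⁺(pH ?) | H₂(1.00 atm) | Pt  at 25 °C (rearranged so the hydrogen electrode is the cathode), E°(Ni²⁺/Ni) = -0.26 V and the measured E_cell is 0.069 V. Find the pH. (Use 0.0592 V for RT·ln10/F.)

pH = 3.76

E°_cell = 0.26 V and n = 2.
log Q = n(E° − E)/0.0592 = 2×(0.26 − 0.069)/0.0592 = 6.453.
With Q = [Ni²⁺]·P(H₂) / [H⁺]^2, solving for [H⁺] gives log[H⁺] = -3.762, so pH = 3.76.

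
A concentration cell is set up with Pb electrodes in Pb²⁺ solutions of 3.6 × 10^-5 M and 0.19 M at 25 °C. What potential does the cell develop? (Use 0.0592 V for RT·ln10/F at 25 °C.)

Both half-cells are Pb²⁺/Pb, so E°_cell = 0. The concentrated side is the cathode; the cell reaction moves Pb²⁺ from high to low concentration with n = 2.
Q = [Pb²⁺]_dilute/[Pb²⁺]_conc = 3.6 × 10^-5/0.19 = 1.89 × 10^-4.
E = 0 − (0.0592/2) log Q = −(0.0592/2)(-3.722) = 0.1102 V.

0.11 V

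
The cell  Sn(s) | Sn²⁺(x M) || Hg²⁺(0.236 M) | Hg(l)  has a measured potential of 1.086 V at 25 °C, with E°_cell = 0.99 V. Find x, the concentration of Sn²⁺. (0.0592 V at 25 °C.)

From the Nernst equation, log Q = n(E° − E)/0.0592 = 2(0.99 − 1.086)/0.0592 = -3.243, so Q = 5.71 × 10^-4.
With Q = [Sn²⁺]/[Hg²⁺] and the known concentrations, [Sn²⁺] in the numerator gives [Sn²⁺] = 1.3 × 10^-4 M.

1.3 × 10^-4 M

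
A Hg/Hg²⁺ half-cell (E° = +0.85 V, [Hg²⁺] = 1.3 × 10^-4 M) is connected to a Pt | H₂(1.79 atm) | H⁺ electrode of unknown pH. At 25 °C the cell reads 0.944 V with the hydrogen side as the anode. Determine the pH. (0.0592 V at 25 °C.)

pH = 3.40

E°_cell = 0.85 V and n = 2.
log Q = n(E° − E)/0.0592 = 2×(0.85 − 0.944)/0.0592 = -3.176.
With Q = [H⁺]^2 / ([Hg²⁺]·P(H₂)), solving for [H⁺] gives log[H⁺] = -3.404, so pH = 3.40.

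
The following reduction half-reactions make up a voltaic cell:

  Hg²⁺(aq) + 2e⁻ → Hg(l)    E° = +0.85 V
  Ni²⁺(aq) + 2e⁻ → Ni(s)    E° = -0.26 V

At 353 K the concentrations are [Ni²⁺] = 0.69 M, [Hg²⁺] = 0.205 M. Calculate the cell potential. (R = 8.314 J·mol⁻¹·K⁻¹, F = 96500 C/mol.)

The Hg²⁺/Hg couple has the higher reduction potential and acts as the cathode, so E°_cell = +0.85 − (-0.26) = 1.11 V.
Balancing electrons gives n = 2; the reaction quotient is Q = [Ni²⁺]/[Hg²⁺] = 3.37.
E = E° − (RT/nF) ln Q = 1.11 − (8.314×353)/(2×96500) × (1.214) = 1.110 − 0.018 = 1.092 V.

1.09 V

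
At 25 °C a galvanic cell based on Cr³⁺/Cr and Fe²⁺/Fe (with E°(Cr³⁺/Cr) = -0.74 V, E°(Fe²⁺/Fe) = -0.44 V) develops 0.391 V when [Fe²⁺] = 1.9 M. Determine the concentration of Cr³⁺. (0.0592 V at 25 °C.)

6.4 × 10^-5 M

From the Nernst equation, log Q = n(E° − E)/0.0592 = 6(0.30 − 0.391)/0.0592 = -9.223, so Q = 5.98 × 10^-10.
With Q = [Cr³⁺]^2/[Fe²⁺]^3 and the known concentrations, [Cr³⁺]^2 in the numerator gives [Cr³⁺] = 6.4 × 10^-5 M.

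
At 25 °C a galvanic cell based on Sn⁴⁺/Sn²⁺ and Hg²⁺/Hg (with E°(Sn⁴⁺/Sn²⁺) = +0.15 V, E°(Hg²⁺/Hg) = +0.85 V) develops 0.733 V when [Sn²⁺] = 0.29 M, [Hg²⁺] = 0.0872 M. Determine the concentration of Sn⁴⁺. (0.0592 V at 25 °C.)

0.0019 M

From the Nernst equation, log Q = n(E° − E)/0.0592 = 2(0.70 − 0.733)/0.0592 = -1.115, so Q = 0.0768.
With Q = [Sn⁴⁺]/([Sn²⁺]·[Hg²⁺]) and the known concentrations, [Sn⁴⁺] in the numerator gives [Sn⁴⁺] = 0.0019 M.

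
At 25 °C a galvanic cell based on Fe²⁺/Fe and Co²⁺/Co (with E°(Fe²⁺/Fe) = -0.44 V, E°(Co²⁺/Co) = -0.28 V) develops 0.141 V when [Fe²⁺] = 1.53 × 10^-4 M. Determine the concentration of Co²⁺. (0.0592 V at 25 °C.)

From the Nernst equation, log Q = n(E° − E)/0.0592 = 2(0.16 − 0.141)/0.0592 = 0.642, so Q = 4.38.
With Q = [Fe²⁺]/[Co²⁺] and the known concentrations, [Co²⁺] in the denominator gives [Co²⁺] = 3.5 × 10^-5 M.

3.5 × 10^-5 M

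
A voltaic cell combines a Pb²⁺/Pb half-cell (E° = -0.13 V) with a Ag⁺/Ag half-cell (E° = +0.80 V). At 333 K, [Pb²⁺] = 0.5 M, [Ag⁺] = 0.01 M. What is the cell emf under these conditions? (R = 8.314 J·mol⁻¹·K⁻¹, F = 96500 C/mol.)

The Ag⁺/Ag couple has the higher reduction potential and acts as the cathode, so E°_cell = +0.80 − (-0.13) = 0.93 V.
Balancing electrons gives n = 2; the reaction quotient is Q = [Pb²⁺]/[Ag⁺]^2 = 5000.
E = E° − (RT/nF) ln Q = 0.93 − (8.314×333)/(2×96500) × (8.517) = 0.930 − 0.122 = 0.808 V.

0.808 V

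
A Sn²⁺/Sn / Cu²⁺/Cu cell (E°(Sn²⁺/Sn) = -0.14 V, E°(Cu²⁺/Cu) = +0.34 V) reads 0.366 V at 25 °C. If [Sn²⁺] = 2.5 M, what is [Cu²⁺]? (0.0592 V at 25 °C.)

3.5 × 10^-4 M

From the Nernst equation, log Q = n(E° − E)/0.0592 = 2(0.48 − 0.366)/0.0592 = 3.851, so Q = 7100.
With Q = [Sn²⁺]/[Cu²⁺] and the known concentrations, [Cu²⁺] in the denominator gives [Cu²⁺] = 3.5 × 10^-4 M.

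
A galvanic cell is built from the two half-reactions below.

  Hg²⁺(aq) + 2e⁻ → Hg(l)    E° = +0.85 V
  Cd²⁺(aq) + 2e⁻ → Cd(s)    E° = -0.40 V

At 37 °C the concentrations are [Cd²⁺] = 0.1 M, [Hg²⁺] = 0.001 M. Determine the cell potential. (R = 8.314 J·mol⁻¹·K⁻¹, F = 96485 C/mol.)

1.19 V

The Hg²⁺/Hg couple has the higher reduction potential and acts as the cathode, so E°_cell = +0.85 − (-0.40) = 1.25 V.
Balancing electrons gives n = 2; the reaction quotient is Q = [Cd²⁺]/[Hg²⁺] = 100.
E = E° − (RT/nF) ln Q = 1.25 − (8.314×310)/(2×96485) × (4.605) = 1.250 − 0.062 = 1.188 V.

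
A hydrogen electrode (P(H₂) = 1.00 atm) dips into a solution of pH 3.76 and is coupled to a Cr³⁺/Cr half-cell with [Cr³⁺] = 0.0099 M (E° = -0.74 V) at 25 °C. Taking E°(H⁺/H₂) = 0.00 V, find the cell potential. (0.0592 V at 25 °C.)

0.56 V

The hydrogen couple is the cathode, so E°_cell = 0.74 V; n = 6.
[H⁺] = 10^(−3.76) = 1.7 × 10^-4 M, and Q = [Cr³⁺]^2·P(H₂)^3 / [H⁺]^6 = 3.56 × 10^18.
E = E° − (0.0592/6) log Q = 0.74 − (0.0592/6)(18.551) = 0.557 V.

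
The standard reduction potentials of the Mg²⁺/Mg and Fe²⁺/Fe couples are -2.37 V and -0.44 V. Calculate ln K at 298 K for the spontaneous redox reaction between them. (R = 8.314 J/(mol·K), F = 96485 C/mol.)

E°_cell = -0.44 − (-2.37) = 1.93 V, with n = 2 electrons transferred.
At equilibrium E = 0, so the Nernst equation gives ln K = nFE°/RT = (2)(96485)(1.93)/((8.314)(298)) = 150.32.

ln K = 150.3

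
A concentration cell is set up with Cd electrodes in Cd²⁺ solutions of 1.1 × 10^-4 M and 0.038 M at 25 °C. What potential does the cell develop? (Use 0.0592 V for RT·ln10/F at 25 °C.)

Both half-cells are Cd²⁺/Cd, so E°_cell = 0. The concentrated side is the cathode; the cell reaction moves Cd²⁺ from high to low concentration with n = 2.
Q = [Cd²⁺]_dilute/[Cd²⁺]_conc = 1.1 × 10^-4/0.038 = 0.00289.
E = 0 − (0.0592/2) log Q = −(0.0592/2)(-2.538) = 0.0751 V.

0.075 V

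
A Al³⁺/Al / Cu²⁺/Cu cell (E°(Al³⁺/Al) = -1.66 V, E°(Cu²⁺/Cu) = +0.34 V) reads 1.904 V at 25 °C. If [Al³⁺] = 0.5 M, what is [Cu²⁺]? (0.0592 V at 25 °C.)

From the Nernst equation, log Q = n(E° − E)/0.0592 = 6(2.00 − 1.904)/0.0592 = 9.730, so Q = 5.37 × 10^9.
With Q = [Al³⁺]^2/[Cu²⁺]^3 and the known concentrations, [Cu²⁺]^3 in the denominator gives [Cu²⁺] = 3.6 × 10^-4 M.

3.6 × 10^-4 M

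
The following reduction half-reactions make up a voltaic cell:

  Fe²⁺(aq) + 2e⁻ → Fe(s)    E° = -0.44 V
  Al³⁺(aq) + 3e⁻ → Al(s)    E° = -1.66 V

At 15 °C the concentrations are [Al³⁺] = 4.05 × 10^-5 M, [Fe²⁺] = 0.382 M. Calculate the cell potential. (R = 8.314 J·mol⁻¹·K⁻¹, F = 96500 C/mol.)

1.29 V

The Fe²⁺/Fe couple has the higher reduction potential and acts as the cathode, so E°_cell = -0.44 − (-1.66) = 1.22 V.
Balancing electrons gives n = 6; the reaction quotient is Q = [Al³⁺]^2/[Fe²⁺]^3 = 2.94 × 10^-8.
E = E° − (RT/nF) ln Q = 1.22 − (8.314×288)/(6×96500) × (-17.341) = 1.220 + 0.072 = 1.292 V.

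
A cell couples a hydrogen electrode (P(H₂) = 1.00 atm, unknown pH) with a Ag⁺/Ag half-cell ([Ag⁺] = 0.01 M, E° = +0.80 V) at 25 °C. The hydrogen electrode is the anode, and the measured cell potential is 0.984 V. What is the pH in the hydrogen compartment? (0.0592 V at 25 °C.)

E°_cell = 0.80 V and n = 2.
log Q = n(E° − E)/0.0592 = 2×(0.80 − 0.984)/0.0592 = -6.216.
With Q = [H⁺]^2 / ([Ag⁺]^2·P(H₂)), solving for [H⁺] gives log[H⁺] = -5.108, so pH = 5.11.

pH = 5.11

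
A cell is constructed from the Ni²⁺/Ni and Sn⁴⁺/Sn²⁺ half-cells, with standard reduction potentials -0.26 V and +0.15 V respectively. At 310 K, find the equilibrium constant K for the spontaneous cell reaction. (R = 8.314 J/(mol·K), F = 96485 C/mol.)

E°_cell = +0.15 − (-0.26) = 0.41 V, with n = 2 electrons transferred.
At equilibrium E = 0, so the Nernst equation gives ln K = nFE°/RT = (2)(96485)(0.41)/((8.314)(310)) = 30.70.
K = e^30.70 = 2.1 × 10^13.

2.1 × 10^13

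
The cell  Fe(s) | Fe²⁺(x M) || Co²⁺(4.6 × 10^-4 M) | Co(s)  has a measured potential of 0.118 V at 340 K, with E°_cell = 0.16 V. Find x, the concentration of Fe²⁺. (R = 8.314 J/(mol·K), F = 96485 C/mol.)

0.0081 M

From the Nernst equation, ln Q = nF(E° − E)/RT = 2×96485×(0.16 − 0.118)/(8.314×340) = 2.867, so Q = 17.6.
With Q = [Fe²⁺]/[Co²⁺] and the known concentrations, [Fe²⁺] in the numerator gives [Fe²⁺] = 0.0081 M.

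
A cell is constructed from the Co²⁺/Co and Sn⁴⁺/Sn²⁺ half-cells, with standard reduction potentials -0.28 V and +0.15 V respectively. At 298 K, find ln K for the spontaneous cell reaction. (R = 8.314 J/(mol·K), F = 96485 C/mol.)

E°_cell = +0.15 − (-0.28) = 0.43 V, with n = 2 electrons transferred.
At equilibrium E = 0, so the Nernst equation gives ln K = nFE°/RT = (2)(96485)(0.43)/((8.314)(298)) = 33.49.

ln K = 33.5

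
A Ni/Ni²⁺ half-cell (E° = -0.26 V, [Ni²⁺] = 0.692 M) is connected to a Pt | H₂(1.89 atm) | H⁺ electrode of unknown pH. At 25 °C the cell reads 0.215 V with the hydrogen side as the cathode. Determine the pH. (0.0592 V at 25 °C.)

pH = 0.70

E°_cell = 0.26 V and n = 2.
log Q = n(E° − E)/0.0592 = 2×(0.26 − 0.215)/0.0592 = 1.520.
With Q = [Ni²⁺]·P(H₂) / [H⁺]^2, solving for [H⁺] gives log[H⁺] = -0.702, so pH = 0.70.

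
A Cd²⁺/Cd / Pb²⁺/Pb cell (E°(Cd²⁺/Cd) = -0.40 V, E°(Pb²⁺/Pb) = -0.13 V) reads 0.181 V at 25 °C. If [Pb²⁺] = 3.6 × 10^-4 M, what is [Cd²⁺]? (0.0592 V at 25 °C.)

0.37 M

From the Nernst equation, log Q = n(E° − E)/0.0592 = 2(0.27 − 0.181)/0.0592 = 3.007, so Q = 1020.
With Q = [Cd²⁺]/[Pb²⁺] and the known concentrations, [Cd²⁺] in the numerator gives [Cd²⁺] = 0.37 M.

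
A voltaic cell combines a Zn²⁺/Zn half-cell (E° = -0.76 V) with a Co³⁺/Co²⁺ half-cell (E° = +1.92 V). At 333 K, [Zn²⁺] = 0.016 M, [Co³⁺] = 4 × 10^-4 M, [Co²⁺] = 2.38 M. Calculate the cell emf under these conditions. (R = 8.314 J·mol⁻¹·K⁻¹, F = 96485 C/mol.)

2.49 V

The Co³⁺/Co²⁺ couple has the higher reduction potential and acts as the cathode, so E°_cell = +1.92 − (-0.76) = 2.68 V.
Balancing electrons gives n = 2; the reaction quotient is Q = [Zn²⁺]·[Co²⁺]^2/[Co³⁺]^2 = 5.66 × 10^5.
E = E° − (RT/nF) ln Q = 2.68 − (8.314×333)/(2×96485) × (13.247) = 2.680 − 0.190 = 2.490 V.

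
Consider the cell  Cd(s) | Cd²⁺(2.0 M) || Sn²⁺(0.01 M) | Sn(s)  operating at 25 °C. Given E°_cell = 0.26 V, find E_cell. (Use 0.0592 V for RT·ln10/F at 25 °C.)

0.192 V

Balancing electrons gives n = 2; the reaction quotient is Q = [Cd²⁺]/[Sn²⁺] = 200.
At 25 °C, E = E° − (0.0592/n) log Q = 0.26 − (0.0592/2)(2.301) = 0.260 − 0.068 = 0.192 V.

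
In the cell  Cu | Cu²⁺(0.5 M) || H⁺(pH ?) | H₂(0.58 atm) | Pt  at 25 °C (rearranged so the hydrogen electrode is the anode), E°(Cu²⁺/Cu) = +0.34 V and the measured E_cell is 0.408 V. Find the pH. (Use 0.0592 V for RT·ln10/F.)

E°_cell = 0.34 V and n = 2.
log Q = n(E° − E)/0.0592 = 2×(0.34 − 0.408)/0.0592 = -2.297.
With Q = [H⁺]^2 / ([Cu²⁺]·P(H₂)), solving for [H⁺] gives log[H⁺] = -1.417, so pH = 1.42.

pH = 1.42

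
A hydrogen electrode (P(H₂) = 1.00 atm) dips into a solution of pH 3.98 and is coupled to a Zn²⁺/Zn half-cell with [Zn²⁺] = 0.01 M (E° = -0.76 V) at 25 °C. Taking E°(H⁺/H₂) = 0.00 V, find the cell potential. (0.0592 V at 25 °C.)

0.58 V

The hydrogen couple is the cathode, so E°_cell = 0.76 V; n = 2.
[H⁺] = 10^(−3.98) = 1 × 10^-4 M, and Q = [Zn²⁺]·P(H₂) / [H⁺]^2 = 9.12 × 10^5.
E = E° − (0.0592/2) log Q = 0.76 − (0.0592/2)(5.960) = 0.584 V.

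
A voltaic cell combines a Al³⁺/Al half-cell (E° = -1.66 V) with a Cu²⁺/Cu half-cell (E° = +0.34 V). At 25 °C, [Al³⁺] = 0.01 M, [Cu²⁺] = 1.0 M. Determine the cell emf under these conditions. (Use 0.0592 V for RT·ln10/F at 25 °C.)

2.04 V

The Cu²⁺/Cu couple has the higher reduction potential and acts as the cathode, so E°_cell = +0.34 − (-1.66) = 2.00 V.
Balancing electrons gives n = 6; the reaction quotient is Q = [Al³⁺]^2/[Cu²⁺]^3 = 1 × 10^-4.
At 25 °C, E = E° − (0.0592/n) log Q = 2.00 − (0.0592/6)(-4.000) = 2.000 + 0.039 = 2.039 V.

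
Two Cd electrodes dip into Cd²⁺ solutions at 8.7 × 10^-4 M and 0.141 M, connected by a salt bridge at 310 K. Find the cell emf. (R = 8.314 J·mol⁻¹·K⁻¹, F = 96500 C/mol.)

0.068 V

Both half-cells are Cd²⁺/Cd, so E°_cell = 0. The concentrated side is the cathode; the cell reaction moves Cd²⁺ from high to low concentration with n = 2.
Q = [Cd²⁺]_dilute/[Cd²⁺]_conc = 8.7 × 10^-4/0.141 = 0.00617.
E = 0 − (RT/nF) ln Q = −((8.314×310)/(2×96500))(-5.088) = 0.0679 V.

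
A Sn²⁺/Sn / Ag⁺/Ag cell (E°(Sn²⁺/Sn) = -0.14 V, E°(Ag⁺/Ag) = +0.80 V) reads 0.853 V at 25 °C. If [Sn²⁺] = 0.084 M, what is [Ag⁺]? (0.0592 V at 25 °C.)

From the Nernst equation, log Q = n(E° − E)/0.0592 = 2(0.94 − 0.853)/0.0592 = 2.939, so Q = 869.
With Q = [Sn²⁺]/[Ag⁺]^2 and the known concentrations, [Ag⁺]^2 in the denominator gives [Ag⁺] = 0.0098 M.

0.0098 M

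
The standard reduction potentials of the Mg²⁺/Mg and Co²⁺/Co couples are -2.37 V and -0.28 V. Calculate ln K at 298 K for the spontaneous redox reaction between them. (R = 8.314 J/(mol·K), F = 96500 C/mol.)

E°_cell = -0.28 − (-2.37) = 2.09 V, with n = 2 electrons transferred.
At equilibrium E = 0, so the Nernst equation gives ln K = nFE°/RT = (2)(96500)(2.09)/((8.314)(298)) = 162.81.

ln K = 162.8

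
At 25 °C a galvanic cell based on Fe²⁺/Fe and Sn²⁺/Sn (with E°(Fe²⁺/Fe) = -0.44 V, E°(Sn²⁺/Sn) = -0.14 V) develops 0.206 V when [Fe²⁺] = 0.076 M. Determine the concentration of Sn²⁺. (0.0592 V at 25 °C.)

5.1 × 10^-5 M

From the Nernst equation, log Q = n(E° − E)/0.0592 = 2(0.30 − 0.206)/0.0592 = 3.176, so Q = 1500.
With Q = [Fe²⁺]/[Sn²⁺] and the known concentrations, [Sn²⁺] in the denominator gives [Sn²⁺] = 5.1 × 10^-5 M.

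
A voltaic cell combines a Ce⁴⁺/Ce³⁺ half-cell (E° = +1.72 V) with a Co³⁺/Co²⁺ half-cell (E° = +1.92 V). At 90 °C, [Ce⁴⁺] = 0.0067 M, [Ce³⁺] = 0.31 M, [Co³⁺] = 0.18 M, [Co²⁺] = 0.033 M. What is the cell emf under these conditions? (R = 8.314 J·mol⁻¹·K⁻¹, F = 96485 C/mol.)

0.373 V

The Co³⁺/Co²⁺ couple has the higher reduction potential and acts as the cathode, so E°_cell = +1.92 − (+1.72) = 0.20 V.
Balancing electrons gives n = 1; the reaction quotient is Q = [Ce⁴⁺]·[Co²⁺]/([Ce³⁺]·[Co³⁺]) = 0.00396.
E = E° − (RT/nF) ln Q = 0.20 − (8.314×363)/(1×96485) × (-5.531) = 0.200 + 0.173 = 0.373 V.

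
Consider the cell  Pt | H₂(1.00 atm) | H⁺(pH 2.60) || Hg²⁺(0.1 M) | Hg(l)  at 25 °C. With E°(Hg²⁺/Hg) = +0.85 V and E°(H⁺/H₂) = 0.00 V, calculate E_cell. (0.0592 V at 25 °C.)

0.97 V

The Hg²⁺/Hg couple is the cathode, so E°_cell = 0.85 V; n = 2.
[H⁺] = 10^(−2.60) = 0.0025 M, and Q = [H⁺]^2 / ([Hg²⁺]·P(H₂)) = 6.31 × 10^-5.
E = E° − (0.0592/2) log Q = 0.85 − (0.0592/2)(-4.200) = 0.974 V.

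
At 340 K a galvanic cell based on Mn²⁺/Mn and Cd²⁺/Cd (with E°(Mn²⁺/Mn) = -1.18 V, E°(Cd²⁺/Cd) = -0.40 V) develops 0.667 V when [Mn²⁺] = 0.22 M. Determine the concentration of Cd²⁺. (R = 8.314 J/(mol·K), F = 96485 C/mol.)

9.8 × 10^-5 M

From the Nernst equation, ln Q = nF(E° − E)/RT = 2×96485×(0.78 − 0.667)/(8.314×340) = 7.714, so Q = 2240.
With Q = [Mn²⁺]/[Cd²⁺] and the known concentrations, [Cd²⁺] in the denominator gives [Cd²⁺] = 9.8 × 10^-5 M.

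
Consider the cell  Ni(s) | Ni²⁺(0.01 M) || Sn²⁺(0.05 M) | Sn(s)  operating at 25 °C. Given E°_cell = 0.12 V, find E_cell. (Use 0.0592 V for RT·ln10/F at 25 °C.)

Balancing electrons gives n = 2; the reaction quotient is Q = [Ni²⁺]/[Sn²⁺] = 0.200.
At 25 °C, E = E° − (0.0592/n) log Q = 0.12 − (0.0592/2)(-0.699) = 0.120 + 0.021 = 0.141 V.

0.141 V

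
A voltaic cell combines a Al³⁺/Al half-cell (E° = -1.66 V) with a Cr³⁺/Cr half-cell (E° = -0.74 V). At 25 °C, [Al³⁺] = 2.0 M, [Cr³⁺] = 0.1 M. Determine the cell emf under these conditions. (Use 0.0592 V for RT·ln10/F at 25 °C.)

0.894 V

The Cr³⁺/Cr couple has the higher reduction potential and acts as the cathode, so E°_cell = -0.74 − (-1.66) = 0.92 V.
Balancing electrons gives n = 3; the reaction quotient is Q = [Al³⁺]/[Cr³⁺] = 20.0.
At 25 °C, E = E° − (0.0592/n) log Q = 0.92 − (0.0592/3)(1.301) = 0.920 − 0.026 = 0.894 V.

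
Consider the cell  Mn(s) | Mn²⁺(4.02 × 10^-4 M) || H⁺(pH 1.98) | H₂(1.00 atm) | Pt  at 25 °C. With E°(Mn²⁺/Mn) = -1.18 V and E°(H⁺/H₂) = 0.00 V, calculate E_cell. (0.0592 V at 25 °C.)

1.16 V

The hydrogen couple is the cathode, so E°_cell = 1.18 V; n = 2.
[H⁺] = 10^(−1.98) = 0.010 M, and Q = [Mn²⁺]·P(H₂) / [H⁺]^2 = 3.67.
E = E° − (0.0592/2) log Q = 1.18 − (0.0592/2)(0.564) = 1.163 V.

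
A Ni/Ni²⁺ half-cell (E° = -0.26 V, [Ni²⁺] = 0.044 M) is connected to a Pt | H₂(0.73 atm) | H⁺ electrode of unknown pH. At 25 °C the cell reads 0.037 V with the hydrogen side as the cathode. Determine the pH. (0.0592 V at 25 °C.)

pH = 4.51

E°_cell = 0.26 V and n = 2.
log Q = n(E° − E)/0.0592 = 2×(0.26 − 0.037)/0.0592 = 7.534.
With Q = [Ni²⁺]·P(H₂) / [H⁺]^2, solving for [H⁺] gives log[H⁺] = -4.514, so pH = 4.51.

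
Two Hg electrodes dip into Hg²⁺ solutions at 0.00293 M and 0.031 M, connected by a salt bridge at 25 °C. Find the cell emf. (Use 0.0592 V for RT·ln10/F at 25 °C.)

Both half-cells are Hg²⁺/Hg, so E°_cell = 0. The concentrated side is the cathode; the cell reaction moves Hg²⁺ from high to low concentration with n = 2.
Q = [Hg²⁺]_dilute/[Hg²⁺]_conc = 0.00293/0.031 = 0.0945.
E = 0 − (0.0592/2) log Q = −(0.0592/2)(-1.024) = 0.0303 V.

0.030 V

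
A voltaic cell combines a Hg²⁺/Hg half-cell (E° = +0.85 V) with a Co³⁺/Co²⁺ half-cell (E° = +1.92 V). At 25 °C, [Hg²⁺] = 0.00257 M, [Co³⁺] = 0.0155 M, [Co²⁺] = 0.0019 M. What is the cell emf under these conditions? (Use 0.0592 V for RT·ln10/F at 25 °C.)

1.20 V

The Co³⁺/Co²⁺ couple has the higher reduction potential and acts as the cathode, so E°_cell = +1.92 − (+0.85) = 1.07 V.
Balancing electrons gives n = 2; the reaction quotient is Q = [Hg²⁺]·[Co²⁺]^2/[Co³⁺]^2 = 3.86 × 10^-5.
At 25 °C, E = E° − (0.0592/n) log Q = 1.07 − (0.0592/2)(-4.413) = 1.070 + 0.131 = 1.201 V.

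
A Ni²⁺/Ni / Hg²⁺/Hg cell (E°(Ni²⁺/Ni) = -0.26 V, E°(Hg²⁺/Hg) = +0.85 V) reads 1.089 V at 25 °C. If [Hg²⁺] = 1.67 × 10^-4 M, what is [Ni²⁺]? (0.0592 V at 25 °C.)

From the Nernst equation, log Q = n(E° − E)/0.0592 = 2(1.11 − 1.089)/0.0592 = 0.709, so Q = 5.12.
With Q = [Ni²⁺]/[Hg²⁺] and the known concentrations, [Ni²⁺] in the numerator gives [Ni²⁺] = 8.6 × 10^-4 M.

8.6 × 10^-4 M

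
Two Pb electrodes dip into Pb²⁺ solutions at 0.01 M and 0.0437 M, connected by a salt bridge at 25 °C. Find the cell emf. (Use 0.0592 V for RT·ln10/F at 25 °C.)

0.019 V

Both half-cells are Pb²⁺/Pb, so E°_cell = 0. The concentrated side is the cathode; the cell reaction moves Pb²⁺ from high to low concentration with n = 2.
Q = [Pb²⁺]_dilute/[Pb²⁺]_conc = 0.01/0.0437 = 0.229.
E = 0 − (0.0592/2) log Q = −(0.0592/2)(-0.640) = 0.0189 V.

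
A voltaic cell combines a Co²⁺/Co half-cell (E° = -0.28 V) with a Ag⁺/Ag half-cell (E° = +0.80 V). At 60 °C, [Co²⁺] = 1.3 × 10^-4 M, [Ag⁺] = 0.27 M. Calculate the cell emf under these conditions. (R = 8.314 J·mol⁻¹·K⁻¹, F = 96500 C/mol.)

1.17 V

The Ag⁺/Ag couple has the higher reduction potential and acts as the cathode, so E°_cell = +0.80 − (-0.28) = 1.08 V.
Balancing electrons gives n = 2; the reaction quotient is Q = [Co²⁺]/[Ag⁺]^2 = 0.00178.
E = E° − (RT/nF) ln Q = 1.08 − (8.314×333)/(2×96500) × (-6.329) = 1.080 + 0.091 = 1.171 V.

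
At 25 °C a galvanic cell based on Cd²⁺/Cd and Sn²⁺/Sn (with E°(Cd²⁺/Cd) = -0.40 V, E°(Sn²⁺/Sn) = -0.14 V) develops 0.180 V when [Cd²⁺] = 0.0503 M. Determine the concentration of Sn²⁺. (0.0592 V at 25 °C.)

1 × 10^-4 M

From the Nernst equation, log Q = n(E° − E)/0.0592 = 2(0.26 − 0.180)/0.0592 = 2.703, so Q = 504.
With Q = [Cd²⁺]/[Sn²⁺] and the known concentrations, [Sn²⁺] in the denominator gives [Sn²⁺] = 1 × 10^-4 M.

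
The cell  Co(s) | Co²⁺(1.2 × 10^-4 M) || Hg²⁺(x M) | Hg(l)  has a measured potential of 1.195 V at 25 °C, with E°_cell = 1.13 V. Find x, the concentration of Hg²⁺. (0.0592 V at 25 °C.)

From the Nernst equation, log Q = n(E° − E)/0.0592 = 2(1.13 − 1.195)/0.0592 = -2.196, so Q = 0.00637.
With Q = [Co²⁺]/[Hg²⁺] and the known concentrations, [Hg²⁺] in the denominator gives [Hg²⁺] = 0.019 M.

0.019 M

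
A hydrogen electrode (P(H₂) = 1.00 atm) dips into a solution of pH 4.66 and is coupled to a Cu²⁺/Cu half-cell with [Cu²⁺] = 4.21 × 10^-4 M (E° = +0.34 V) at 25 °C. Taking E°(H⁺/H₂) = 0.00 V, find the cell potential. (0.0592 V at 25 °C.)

0.52 V

The Cu²⁺/Cu couple is the cathode, so E°_cell = 0.34 V; n = 2.
[H⁺] = 10^(−4.66) = 2.2 × 10^-5 M, and Q = [H⁺]^2 / ([Cu²⁺]·P(H₂)) = 1.14 × 10^-6.
E = E° − (0.0592/2) log Q = 0.34 − (0.0592/2)(-5.944) = 0.516 V.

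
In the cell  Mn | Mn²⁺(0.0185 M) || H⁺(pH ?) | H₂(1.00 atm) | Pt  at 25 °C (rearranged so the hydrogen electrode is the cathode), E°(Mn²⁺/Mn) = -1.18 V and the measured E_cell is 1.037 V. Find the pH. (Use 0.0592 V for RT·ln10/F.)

pH = 3.28

E°_cell = 1.18 V and n = 2.
log Q = n(E° − E)/0.0592 = 2×(1.18 − 1.037)/0.0592 = 4.831.
With Q = [Mn²⁺]·P(H₂) / [H⁺]^2, solving for [H⁺] gives log[H⁺] = -3.282, so pH = 3.28.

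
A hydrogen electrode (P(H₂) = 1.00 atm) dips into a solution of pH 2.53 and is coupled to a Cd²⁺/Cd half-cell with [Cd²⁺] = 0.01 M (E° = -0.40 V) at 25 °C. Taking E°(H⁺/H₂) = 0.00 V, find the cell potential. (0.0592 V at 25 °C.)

0.31 V

The hydrogen couple is the cathode, so E°_cell = 0.40 V; n = 2.
[H⁺] = 10^(−2.53) = 0.0030 M, and Q = [Cd²⁺]·P(H₂) / [H⁺]^2 = 1150.
E = E° − (0.0592/2) log Q = 0.40 − (0.0592/2)(3.060) = 0.309 V.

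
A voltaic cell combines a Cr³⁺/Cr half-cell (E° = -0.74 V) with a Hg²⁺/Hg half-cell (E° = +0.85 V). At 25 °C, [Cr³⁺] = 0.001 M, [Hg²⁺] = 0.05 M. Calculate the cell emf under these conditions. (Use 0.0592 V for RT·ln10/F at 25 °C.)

1.61 V

The Hg²⁺/Hg couple has the higher reduction potential and acts as the cathode, so E°_cell = +0.85 − (-0.74) = 1.59 V.
Balancing electrons gives n = 6; the reaction quotient is Q = [Cr³⁺]^2/[Hg²⁺]^3 = 0.00800.
At 25 °C, E = E° − (0.0592/n) log Q = 1.59 − (0.0592/6)(-2.097) = 1.590 + 0.021 = 1.611 V.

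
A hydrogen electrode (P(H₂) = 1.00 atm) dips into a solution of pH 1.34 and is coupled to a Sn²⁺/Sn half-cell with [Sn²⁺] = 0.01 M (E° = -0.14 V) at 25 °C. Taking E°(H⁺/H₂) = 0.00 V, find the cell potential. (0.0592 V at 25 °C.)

The hydrogen couple is the cathode, so E°_cell = 0.14 V; n = 2.
[H⁺] = 10^(−1.34) = 0.046 M, and Q = [Sn²⁺]·P(H₂) / [H⁺]^2 = 4.79.
E = E° − (0.0592/2) log Q = 0.14 − (0.0592/2)(0.680) = 0.120 V.

0.12 V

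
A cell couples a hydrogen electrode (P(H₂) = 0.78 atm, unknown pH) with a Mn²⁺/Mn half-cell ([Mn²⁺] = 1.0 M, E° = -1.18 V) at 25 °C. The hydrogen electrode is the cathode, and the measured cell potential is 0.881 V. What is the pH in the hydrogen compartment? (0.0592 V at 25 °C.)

pH = 5.10

E°_cell = 1.18 V and n = 2.
log Q = n(E° − E)/0.0592 = 2×(1.18 − 0.881)/0.0592 = 10.101.
With Q = [Mn²⁺]·P(H₂) / [H⁺]^2, solving for [H⁺] gives log[H⁺] = -5.105, so pH = 5.10.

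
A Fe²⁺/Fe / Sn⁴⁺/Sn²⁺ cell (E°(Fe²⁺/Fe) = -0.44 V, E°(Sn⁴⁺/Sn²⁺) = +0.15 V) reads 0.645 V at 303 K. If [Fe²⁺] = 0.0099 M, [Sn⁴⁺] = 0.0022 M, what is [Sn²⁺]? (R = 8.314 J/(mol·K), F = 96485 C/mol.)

From the Nernst equation, ln Q = nF(E° − E)/RT = 2×96485×(0.59 − 0.645)/(8.314×303) = -4.213, so Q = 0.0148.
With Q = [Fe²⁺]·[Sn²⁺]/[Sn⁴⁺] and the known concentrations, [Sn²⁺] in the numerator gives [Sn²⁺] = 0.0033 M.

0.0033 M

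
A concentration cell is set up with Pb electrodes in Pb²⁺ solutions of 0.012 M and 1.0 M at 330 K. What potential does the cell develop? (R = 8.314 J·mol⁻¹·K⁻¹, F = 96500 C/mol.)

0.063 V

Both half-cells are Pb²⁺/Pb, so E°_cell = 0. The concentrated side is the cathode; the cell reaction moves Pb²⁺ from high to low concentration with n = 2.
Q = [Pb²⁺]_dilute/[Pb²⁺]_conc = 0.012/1.0 = 0.0120.
E = 0 − (RT/nF) ln Q = −((8.314×330)/(2×96500))(-4.423) = 0.0629 V.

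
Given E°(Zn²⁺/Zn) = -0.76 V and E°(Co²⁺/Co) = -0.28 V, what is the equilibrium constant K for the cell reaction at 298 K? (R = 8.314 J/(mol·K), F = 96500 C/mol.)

E°_cell = -0.28 − (-0.76) = 0.48 V, with n = 2 electrons transferred.
At equilibrium E = 0, so the Nernst equation gives ln K = nFE°/RT = (2)(96500)(0.48)/((8.314)(298)) = 37.39.
K = e^37.39 = 1.7 × 10^16.

1.7 × 10^16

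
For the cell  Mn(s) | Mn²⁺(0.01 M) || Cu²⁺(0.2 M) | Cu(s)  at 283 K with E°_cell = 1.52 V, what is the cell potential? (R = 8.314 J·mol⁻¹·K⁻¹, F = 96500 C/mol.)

1.56 V

Balancing electrons gives n = 2; the reaction quotient is Q = [Mn²⁺]/[Cu²⁺] = 0.0500.
E = E° − (RT/nF) ln Q = 1.52 − (8.314×283)/(2×96500) × (-2.996) = 1.520 + 0.037 = 1.557 V.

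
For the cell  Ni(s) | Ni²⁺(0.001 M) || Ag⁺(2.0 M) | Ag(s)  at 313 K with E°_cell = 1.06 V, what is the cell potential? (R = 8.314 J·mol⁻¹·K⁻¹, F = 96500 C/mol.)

1.17 V

Balancing electrons gives n = 2; the reaction quotient is Q = [Ni²⁺]/[Ag⁺]^2 = 2.5 × 10^-4.
E = E° − (RT/nF) ln Q = 1.06 − (8.314×313)/(2×96500) × (-8.294) = 1.060 + 0.112 = 1.172 V.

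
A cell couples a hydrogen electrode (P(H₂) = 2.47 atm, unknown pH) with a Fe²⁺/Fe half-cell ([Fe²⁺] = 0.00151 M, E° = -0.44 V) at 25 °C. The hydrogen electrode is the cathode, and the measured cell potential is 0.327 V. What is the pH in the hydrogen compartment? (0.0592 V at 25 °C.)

pH = 3.12

E°_cell = 0.44 V and n = 2.
log Q = n(E° − E)/0.0592 = 2×(0.44 − 0.327)/0.0592 = 3.818.
With Q = [Fe²⁺]·P(H₂) / [H⁺]^2, solving for [H⁺] gives log[H⁺] = -3.123, so pH = 3.12.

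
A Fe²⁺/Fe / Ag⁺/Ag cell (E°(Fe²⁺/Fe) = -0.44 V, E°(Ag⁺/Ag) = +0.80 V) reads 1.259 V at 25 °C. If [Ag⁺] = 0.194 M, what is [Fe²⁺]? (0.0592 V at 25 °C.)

0.0086 M

From the Nernst equation, log Q = n(E° − E)/0.0592 = 2(1.24 − 1.259)/0.0592 = -0.642, so Q = 0.228.
With Q = [Fe²⁺]/[Ag⁺]^2 and the known concentrations, [Fe²⁺] in the numerator gives [Fe²⁺] = 0.0086 M.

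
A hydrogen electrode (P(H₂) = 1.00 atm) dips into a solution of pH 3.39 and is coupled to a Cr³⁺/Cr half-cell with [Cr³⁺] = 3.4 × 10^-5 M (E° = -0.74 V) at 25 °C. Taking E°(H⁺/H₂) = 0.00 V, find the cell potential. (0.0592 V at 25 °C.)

The hydrogen couple is the cathode, so E°_cell = 0.74 V; n = 6.
[H⁺] = 10^(−3.39) = 4.1 × 10^-4 M, and Q = [Cr³⁺]^2·P(H₂)^3 / [H⁺]^6 = 2.53 × 10^11.
E = E° − (0.0592/6) log Q = 0.74 − (0.0592/6)(11.403) = 0.627 V.

0.63 V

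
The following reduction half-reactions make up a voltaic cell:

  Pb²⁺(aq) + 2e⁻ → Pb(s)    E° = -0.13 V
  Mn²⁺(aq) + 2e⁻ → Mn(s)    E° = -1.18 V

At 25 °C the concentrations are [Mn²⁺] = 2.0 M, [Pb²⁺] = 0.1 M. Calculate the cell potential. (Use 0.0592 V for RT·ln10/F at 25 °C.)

The Pb²⁺/Pb couple has the higher reduction potential and acts as the cathode, so E°_cell = -0.13 − (-1.18) = 1.05 V.
Balancing electrons gives n = 2; the reaction quotient is Q = [Mn²⁺]/[Pb²⁺] = 20.0.
At 25 °C, E = E° − (0.0592/n) log Q = 1.05 − (0.0592/2)(1.301) = 1.050 − 0.039 = 1.011 V.

1.01 V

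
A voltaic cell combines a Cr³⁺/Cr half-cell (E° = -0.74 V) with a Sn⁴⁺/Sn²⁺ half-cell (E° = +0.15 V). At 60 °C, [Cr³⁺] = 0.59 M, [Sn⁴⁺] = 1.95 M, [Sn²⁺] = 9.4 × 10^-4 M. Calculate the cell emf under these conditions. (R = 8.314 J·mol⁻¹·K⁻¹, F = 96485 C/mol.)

1.00 V

The Sn⁴⁺/Sn²⁺ couple has the higher reduction potential and acts as the cathode, so E°_cell = +0.15 − (-0.74) = 0.89 V.
Balancing electrons gives n = 6; the reaction quotient is Q = [Cr³⁺]^2·[Sn²⁺]^3/[Sn⁴⁺]^3 = 3.9 × 10^-11.
E = E° − (RT/nF) ln Q = 0.89 − (8.314×333)/(6×96485) × (-23.968) = 0.890 + 0.115 = 1.005 V.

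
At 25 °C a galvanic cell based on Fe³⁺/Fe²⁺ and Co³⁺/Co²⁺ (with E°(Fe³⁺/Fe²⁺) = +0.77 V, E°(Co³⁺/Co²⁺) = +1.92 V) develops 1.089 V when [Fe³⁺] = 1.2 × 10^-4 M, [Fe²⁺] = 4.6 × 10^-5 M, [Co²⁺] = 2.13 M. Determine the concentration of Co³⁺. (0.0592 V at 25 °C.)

0.52 M

From the Nernst equation, log Q = n(E° − E)/0.0592 = 1(1.15 − 1.089)/0.0592 = 1.030, so Q = 10.7.
With Q = [Fe³⁺]·[Co²⁺]/([Fe²⁺]·[Co³⁺]) and the known concentrations, [Co³⁺] in the denominator gives [Co³⁺] = 0.52 M.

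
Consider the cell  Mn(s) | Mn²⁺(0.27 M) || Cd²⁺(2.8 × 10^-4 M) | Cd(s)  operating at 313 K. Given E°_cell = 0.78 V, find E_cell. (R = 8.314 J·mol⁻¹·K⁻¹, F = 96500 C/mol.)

0.687 V

Balancing electrons gives n = 2; the reaction quotient is Q = [Mn²⁺]/[Cd²⁺] = 964.
E = E° − (RT/nF) ln Q = 0.78 − (8.314×313)/(2×96500) × (6.871) = 0.780 − 0.093 = 0.687 V.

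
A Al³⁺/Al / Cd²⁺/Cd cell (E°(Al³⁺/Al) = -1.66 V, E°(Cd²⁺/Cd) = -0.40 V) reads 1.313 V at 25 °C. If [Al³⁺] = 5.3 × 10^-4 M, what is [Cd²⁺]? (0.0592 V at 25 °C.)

From the Nernst equation, log Q = n(E° − E)/0.0592 = 6(1.26 − 1.313)/0.0592 = -5.372, so Q = 4.25 × 10^-6.
With Q = [Al³⁺]^2/[Cd²⁺]^3 and the known concentrations, [Cd²⁺]^3 in the denominator gives [Cd²⁺] = 0.4 M.

0.4 M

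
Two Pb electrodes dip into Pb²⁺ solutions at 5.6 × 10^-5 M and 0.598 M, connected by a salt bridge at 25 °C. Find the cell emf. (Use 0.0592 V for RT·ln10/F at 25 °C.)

Both half-cells are Pb²⁺/Pb, so E°_cell = 0. The concentrated side is the cathode; the cell reaction moves Pb²⁺ from high to low concentration with n = 2.
Q = [Pb²⁺]_dilute/[Pb²⁺]_conc = 5.6 × 10^-5/0.598 = 9.36 × 10^-5.
E = 0 − (0.0592/2) log Q = −(0.0592/2)(-4.029) = 0.1193 V.

0.12 V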